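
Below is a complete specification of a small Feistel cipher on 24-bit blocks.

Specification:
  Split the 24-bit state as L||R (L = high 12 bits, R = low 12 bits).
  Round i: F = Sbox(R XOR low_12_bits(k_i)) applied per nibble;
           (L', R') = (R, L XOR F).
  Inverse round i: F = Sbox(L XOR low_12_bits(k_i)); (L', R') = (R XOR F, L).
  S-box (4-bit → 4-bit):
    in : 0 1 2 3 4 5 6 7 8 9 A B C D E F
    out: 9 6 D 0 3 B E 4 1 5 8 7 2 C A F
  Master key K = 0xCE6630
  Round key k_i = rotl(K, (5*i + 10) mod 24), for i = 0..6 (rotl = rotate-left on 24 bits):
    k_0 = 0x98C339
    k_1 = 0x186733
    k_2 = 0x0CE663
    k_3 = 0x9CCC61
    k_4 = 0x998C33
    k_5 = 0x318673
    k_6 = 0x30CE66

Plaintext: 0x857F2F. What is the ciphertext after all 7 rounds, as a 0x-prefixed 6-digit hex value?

s_0 = plaintext = 0x857F2F
s_1 = Round(s_0, k_0) = 0xF2FA39
s_2 = Round(s_1, k_1) = 0xA393B7
s_3 = Round(s_2, k_2) = 0x3B71FA
s_4 = Round(s_3, k_3) = 0x1FAFE0
s_5 = Round(s_4, k_4) = 0xFE013A
s_6 = Round(s_5, k_5) = 0x13ABD5
s_7 = Round(s_6, k_6) = 0xBD5A4A

0xBD5A4A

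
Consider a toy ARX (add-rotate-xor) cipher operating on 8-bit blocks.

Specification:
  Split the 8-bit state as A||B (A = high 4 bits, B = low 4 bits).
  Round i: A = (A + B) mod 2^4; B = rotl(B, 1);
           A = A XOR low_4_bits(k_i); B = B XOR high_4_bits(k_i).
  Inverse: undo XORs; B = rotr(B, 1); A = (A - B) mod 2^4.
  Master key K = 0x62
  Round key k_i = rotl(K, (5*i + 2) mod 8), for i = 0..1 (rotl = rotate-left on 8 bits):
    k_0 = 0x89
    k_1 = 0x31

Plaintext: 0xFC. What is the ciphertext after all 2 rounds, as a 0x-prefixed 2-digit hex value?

0x21

s_0 = plaintext = 0xFC
s_1 = Round(s_0, k_0) = 0x21
s_2 = Round(s_1, k_1) = 0x21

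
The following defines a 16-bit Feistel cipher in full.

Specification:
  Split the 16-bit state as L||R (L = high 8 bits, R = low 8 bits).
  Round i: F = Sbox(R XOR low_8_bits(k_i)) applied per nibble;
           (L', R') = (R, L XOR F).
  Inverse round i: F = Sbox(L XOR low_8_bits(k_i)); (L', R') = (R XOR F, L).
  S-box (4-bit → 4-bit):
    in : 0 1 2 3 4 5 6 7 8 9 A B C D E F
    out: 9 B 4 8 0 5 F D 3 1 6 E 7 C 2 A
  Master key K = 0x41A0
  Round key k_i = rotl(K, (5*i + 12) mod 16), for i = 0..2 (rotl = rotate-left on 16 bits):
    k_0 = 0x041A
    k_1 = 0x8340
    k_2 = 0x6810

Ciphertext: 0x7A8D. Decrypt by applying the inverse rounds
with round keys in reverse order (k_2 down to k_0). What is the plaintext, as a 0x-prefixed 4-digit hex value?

0x59F4

s_0 = ciphertext = 0x7A8D
s_1 = InvRound(s_0, k_2) = 0x7B7A
s_2 = InvRound(s_1, k_1) = 0xF47B
s_3 = InvRound(s_2, k_0) = 0x59F4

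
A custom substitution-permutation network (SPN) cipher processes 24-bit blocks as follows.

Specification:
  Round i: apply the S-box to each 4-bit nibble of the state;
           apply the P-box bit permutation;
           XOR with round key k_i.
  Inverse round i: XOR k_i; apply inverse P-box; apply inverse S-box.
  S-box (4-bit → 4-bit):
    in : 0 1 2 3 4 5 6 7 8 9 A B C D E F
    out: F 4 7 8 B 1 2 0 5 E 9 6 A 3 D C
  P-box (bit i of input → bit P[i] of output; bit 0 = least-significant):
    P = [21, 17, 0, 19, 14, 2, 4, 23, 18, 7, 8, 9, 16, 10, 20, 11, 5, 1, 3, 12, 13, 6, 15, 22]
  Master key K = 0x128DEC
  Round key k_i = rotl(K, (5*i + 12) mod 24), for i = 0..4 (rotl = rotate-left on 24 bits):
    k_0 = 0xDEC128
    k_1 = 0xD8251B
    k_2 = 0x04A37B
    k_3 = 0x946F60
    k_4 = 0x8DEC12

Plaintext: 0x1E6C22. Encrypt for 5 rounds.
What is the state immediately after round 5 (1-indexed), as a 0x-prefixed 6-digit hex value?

0xA46623

s_0 = plaintext = 0x1E6C22
s_1 = Round(s_0, k_0) = 0xFC1795
s_2 = Round(s_1, k_1) = 0x28B50D
s_3 = Round(s_2, k_2) = 0xB24707
s_4 = Round(s_3, k_3) = 0x15A31E
s_5 = Round(s_4, k_4) = 0xA46623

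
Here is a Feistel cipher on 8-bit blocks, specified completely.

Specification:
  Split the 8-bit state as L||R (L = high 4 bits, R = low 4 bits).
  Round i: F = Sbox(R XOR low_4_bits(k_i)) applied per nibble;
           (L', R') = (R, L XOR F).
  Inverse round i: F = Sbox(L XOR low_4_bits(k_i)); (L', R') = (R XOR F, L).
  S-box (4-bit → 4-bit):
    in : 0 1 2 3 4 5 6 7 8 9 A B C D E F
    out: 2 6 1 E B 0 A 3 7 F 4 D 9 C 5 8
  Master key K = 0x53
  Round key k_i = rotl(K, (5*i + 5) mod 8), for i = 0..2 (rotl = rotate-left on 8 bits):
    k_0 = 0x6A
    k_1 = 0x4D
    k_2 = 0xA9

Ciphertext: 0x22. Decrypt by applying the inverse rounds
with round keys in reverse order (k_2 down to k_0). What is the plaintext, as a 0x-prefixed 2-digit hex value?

0x03

s_0 = ciphertext = 0x22
s_1 = InvRound(s_0, k_2) = 0xF2
s_2 = InvRound(s_1, k_1) = 0x3F
s_3 = InvRound(s_2, k_0) = 0x03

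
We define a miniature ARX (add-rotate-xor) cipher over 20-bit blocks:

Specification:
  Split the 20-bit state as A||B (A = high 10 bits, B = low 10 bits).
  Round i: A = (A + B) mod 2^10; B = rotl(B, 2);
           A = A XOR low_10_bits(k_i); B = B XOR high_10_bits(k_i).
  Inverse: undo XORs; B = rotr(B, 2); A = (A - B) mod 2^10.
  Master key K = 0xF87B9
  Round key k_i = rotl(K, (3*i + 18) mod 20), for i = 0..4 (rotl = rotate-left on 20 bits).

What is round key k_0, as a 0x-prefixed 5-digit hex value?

0x7E1EE

K = 0xF87B9
k_0 = rotl(K, (3*0+18) mod 20) = rotl(K, 18) = 0x7E1EE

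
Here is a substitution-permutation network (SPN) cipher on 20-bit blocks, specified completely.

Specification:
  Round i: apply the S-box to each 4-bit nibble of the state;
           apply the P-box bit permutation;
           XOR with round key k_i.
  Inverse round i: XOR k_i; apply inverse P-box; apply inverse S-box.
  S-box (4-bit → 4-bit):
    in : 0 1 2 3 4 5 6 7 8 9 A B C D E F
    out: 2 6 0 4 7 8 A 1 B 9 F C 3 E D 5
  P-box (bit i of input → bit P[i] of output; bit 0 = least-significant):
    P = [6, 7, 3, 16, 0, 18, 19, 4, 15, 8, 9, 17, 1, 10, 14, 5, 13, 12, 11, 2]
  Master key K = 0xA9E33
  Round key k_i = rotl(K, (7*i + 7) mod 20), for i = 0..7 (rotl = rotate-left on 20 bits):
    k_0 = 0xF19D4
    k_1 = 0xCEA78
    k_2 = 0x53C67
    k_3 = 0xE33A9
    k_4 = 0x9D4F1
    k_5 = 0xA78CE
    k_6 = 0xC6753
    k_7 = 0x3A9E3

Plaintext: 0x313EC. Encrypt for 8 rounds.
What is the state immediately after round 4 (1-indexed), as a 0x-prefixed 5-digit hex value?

0x46515

s_0 = plaintext = 0x313EC
s_1 = Round(s_0, k_0) = 0x75705
s_2 = Round(s_1, k_1) = 0x94A58
s_3 = Round(s_2, k_2) = 0x6DBB1
s_4 = Round(s_3, k_3) = 0x46515
s_5 = Round(s_4, k_4) = 0x6E8D1
s_6 = Round(s_5, k_5) = 0x4A970
s_7 = Round(s_6, k_6) = 0xE9BF0
s_8 = Round(s_7, k_7) = 0x98344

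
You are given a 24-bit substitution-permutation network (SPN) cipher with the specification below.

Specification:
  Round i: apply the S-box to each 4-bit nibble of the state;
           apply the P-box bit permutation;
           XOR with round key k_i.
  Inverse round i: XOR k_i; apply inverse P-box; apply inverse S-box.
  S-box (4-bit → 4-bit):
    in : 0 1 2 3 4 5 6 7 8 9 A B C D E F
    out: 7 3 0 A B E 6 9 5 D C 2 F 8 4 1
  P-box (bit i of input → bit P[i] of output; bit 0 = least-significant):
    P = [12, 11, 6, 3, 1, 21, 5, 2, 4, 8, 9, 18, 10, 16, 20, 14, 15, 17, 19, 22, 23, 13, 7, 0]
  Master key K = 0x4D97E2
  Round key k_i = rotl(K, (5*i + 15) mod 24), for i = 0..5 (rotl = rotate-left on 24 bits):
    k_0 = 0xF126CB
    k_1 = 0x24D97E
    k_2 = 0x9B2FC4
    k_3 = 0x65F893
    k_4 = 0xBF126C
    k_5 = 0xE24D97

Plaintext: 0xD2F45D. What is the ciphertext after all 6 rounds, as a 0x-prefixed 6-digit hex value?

s_0 = plaintext = 0xD2F45D
s_1 = Round(s_0, k_0) = 0xD523F6
s_2 = Round(s_1, k_1) = 0x6AD03D
s_3 = Round(s_2, k_2) = 0xF34C58
s_4 = Round(s_3, k_3) = 0x82AFE7
s_5 = Round(s_4, k_4) = 0x2F42D4
s_6 = Round(s_5, k_5) = 0xE3919B

0xE3919B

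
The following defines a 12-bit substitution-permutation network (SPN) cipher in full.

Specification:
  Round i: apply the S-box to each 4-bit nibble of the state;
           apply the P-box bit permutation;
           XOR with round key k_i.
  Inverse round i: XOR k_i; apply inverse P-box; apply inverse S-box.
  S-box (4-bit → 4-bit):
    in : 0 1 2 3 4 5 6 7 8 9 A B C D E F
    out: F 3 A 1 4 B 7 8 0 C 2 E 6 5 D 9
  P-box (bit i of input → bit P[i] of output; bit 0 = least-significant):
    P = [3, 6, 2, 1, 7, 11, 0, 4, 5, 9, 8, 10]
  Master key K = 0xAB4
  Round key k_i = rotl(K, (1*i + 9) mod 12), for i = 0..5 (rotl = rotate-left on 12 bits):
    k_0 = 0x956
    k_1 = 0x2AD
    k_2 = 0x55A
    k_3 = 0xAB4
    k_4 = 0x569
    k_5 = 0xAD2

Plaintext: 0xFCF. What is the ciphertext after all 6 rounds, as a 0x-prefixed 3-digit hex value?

s_0 = plaintext = 0xFCF
s_1 = Round(s_0, k_0) = 0x57D
s_2 = Round(s_1, k_1) = 0x491
s_3 = Round(s_2, k_2) = 0x403
s_4 = Round(s_3, k_3) = 0x32D
s_5 = Round(s_4, k_4) = 0xD55
s_6 = Round(s_5, k_5) = 0x328

0x328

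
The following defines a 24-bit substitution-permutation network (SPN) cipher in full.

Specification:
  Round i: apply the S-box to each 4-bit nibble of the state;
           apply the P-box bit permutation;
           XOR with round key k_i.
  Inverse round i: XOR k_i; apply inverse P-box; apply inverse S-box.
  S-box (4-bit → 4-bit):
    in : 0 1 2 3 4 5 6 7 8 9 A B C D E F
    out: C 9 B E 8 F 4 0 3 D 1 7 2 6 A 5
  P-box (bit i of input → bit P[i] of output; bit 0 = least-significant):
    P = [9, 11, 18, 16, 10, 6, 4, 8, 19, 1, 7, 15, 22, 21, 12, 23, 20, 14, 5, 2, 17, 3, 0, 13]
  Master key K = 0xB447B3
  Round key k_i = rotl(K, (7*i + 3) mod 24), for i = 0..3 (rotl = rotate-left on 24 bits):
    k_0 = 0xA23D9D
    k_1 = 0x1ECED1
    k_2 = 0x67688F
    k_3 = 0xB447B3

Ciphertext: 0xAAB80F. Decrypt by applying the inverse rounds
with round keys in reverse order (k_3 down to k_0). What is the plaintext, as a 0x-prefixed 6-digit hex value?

s_0 = ciphertext = 0xAAB80F
s_1 = InvRound(s_0, k_3) = 0x25699B
s_2 = InvRound(s_1, k_2) = 0xA4A707
s_3 = InvRound(s_2, k_1) = 0x12EB3C
s_4 = InvRound(s_3, k_0) = 0x6B30AA

0x6B30AA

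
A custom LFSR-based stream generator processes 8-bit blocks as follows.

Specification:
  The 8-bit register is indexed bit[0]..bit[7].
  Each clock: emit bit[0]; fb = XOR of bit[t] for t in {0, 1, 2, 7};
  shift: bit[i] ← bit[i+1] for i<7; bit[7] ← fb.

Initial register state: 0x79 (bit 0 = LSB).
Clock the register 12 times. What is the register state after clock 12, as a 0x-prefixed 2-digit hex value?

0xA8

reg_0 = 0x79
clock 1: out=1, reg = 0xBC
clock 2: out=0, reg = 0x5E
clock 3: out=0, reg = 0x2F
clock 4: out=1, reg = 0x97
clock 5: out=1, reg = 0x4B
clock 6: out=1, reg = 0x25
clock 7: out=1, reg = 0x12
clock 8: out=0, reg = 0x89
clock 9: out=1, reg = 0x44
clock 10: out=0, reg = 0xA2
clock 11: out=0, reg = 0x51
clock 12: out=1, reg = 0xA8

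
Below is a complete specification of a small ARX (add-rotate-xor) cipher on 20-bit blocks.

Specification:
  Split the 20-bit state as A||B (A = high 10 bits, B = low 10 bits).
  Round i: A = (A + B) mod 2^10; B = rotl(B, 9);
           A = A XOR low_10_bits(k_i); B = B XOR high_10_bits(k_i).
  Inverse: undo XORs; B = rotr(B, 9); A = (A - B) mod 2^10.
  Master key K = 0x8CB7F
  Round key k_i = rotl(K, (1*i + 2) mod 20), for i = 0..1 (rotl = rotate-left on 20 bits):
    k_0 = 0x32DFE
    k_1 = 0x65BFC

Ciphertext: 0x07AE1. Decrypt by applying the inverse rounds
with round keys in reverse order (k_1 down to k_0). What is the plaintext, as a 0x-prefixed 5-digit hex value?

s_0 = ciphertext = 0x07AE1
s_1 = InvRound(s_0, k_1) = 0x3CEEF
s_2 = InvRound(s_1, k_0) = 0x31049

0x31049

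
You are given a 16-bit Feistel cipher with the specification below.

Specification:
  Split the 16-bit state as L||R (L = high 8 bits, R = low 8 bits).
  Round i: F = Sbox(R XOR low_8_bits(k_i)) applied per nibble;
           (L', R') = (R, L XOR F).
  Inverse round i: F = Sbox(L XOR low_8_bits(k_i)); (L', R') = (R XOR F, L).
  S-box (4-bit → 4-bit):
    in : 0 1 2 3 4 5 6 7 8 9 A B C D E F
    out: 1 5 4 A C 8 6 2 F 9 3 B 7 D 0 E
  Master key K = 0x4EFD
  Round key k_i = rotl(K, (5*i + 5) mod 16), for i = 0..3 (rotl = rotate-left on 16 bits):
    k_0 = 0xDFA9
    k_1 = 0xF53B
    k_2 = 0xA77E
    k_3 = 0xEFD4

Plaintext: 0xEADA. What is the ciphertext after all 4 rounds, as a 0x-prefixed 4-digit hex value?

s_0 = plaintext = 0xEADA
s_1 = Round(s_0, k_0) = 0xDAC0
s_2 = Round(s_1, k_1) = 0xC031
s_3 = Round(s_2, k_2) = 0x310E
s_4 = Round(s_3, k_3) = 0x0EE2

0x0EE2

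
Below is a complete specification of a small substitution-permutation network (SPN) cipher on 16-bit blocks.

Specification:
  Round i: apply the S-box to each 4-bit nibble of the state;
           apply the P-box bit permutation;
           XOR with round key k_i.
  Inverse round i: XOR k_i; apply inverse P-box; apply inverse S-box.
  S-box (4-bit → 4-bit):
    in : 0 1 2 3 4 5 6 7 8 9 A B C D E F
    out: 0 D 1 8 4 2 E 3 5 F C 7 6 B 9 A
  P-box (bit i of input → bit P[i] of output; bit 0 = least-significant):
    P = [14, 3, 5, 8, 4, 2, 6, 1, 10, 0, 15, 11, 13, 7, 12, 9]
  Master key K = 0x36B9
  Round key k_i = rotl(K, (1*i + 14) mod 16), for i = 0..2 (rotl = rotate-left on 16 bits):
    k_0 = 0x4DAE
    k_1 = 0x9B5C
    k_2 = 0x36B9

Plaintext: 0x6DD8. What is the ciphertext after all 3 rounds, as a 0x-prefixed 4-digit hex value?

0x1581

s_0 = plaintext = 0x6DD8
s_1 = Round(s_0, k_0) = 0x1319
s_2 = Round(s_1, k_1) = 0xE026
s_3 = Round(s_2, k_2) = 0x1581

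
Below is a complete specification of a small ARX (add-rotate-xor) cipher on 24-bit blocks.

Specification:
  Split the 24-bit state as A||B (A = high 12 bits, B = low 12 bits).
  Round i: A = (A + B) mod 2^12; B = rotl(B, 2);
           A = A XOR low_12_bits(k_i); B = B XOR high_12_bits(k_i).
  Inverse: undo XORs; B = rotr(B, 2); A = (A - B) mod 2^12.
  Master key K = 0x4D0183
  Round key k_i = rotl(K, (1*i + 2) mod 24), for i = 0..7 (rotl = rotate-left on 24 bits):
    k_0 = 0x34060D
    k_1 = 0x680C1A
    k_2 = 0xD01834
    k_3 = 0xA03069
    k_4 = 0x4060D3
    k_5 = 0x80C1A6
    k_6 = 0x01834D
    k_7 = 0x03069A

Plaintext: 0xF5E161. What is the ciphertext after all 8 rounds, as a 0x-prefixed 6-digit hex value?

s_0 = plaintext = 0xF5E161
s_1 = Round(s_0, k_0) = 0x6B26C4
s_2 = Round(s_1, k_1) = 0x16CD91
s_3 = Round(s_2, k_2) = 0x6C9B46
s_4 = Round(s_3, k_3) = 0x266719
s_5 = Round(s_4, k_4) = 0x9AC863
s_6 = Round(s_5, k_5) = 0x3A9982
s_7 = Round(s_6, k_6) = 0xE66612
s_8 = Round(s_7, k_7) = 0x2E2879

0x2E2879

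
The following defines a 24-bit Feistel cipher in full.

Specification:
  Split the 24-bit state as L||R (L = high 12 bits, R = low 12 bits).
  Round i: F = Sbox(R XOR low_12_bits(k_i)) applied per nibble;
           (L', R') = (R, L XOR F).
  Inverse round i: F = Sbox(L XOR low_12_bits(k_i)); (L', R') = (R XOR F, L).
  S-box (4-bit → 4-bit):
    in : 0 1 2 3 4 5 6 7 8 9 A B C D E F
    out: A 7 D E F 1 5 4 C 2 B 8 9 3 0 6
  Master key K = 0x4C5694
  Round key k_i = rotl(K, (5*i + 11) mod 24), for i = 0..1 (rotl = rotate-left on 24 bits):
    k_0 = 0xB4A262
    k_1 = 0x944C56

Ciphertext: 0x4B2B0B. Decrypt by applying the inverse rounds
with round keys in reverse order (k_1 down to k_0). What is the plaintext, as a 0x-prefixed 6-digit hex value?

s_0 = ciphertext = 0x4B2B0B
s_1 = InvRound(s_0, k_1) = 0x7044B2
s_2 = InvRound(s_1, k_0) = 0x5E7704

0x5E7704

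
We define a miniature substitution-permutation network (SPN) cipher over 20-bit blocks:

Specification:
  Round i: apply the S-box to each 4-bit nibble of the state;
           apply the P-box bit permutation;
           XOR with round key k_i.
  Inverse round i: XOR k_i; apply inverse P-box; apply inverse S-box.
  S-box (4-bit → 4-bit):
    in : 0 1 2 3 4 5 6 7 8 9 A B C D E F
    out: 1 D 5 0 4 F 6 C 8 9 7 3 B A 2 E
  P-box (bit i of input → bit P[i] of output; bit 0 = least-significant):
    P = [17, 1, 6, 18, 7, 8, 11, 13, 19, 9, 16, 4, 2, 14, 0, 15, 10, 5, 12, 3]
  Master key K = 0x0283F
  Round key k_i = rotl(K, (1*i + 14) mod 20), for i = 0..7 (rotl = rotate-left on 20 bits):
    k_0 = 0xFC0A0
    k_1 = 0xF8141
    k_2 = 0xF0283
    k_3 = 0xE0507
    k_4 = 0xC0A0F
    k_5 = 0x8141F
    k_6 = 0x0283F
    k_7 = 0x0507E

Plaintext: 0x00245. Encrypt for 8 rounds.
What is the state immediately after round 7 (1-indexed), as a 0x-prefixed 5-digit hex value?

s_0 = plaintext = 0x00245
s_1 = Round(s_0, k_0) = 0x0CCE6
s_2 = Round(s_1, k_1) = 0x74617
s_3 = Round(s_2, k_2) = 0xA384A
s_4 = Round(s_3, k_3) = 0xC1975
s_5 = Round(s_4, k_4) = 0x2A670
s_6 = Round(s_5, k_5) = 0xB6A1A
s_7 = Round(s_6, k_6) = 0xB46DC
s_8 = Round(s_7, k_7) = 0x7775D

0xB46DC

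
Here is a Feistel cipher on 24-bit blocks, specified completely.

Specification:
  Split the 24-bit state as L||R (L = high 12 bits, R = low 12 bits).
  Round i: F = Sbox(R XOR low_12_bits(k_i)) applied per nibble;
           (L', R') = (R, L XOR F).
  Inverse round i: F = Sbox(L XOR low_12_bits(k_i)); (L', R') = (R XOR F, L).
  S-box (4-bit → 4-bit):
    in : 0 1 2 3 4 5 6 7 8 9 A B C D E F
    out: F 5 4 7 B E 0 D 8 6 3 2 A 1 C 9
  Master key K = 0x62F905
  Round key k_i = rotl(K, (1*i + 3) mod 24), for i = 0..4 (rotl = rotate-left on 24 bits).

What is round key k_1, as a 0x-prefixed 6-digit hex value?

0x2F9056

K = 0x62F905
k_0 = rotl(K, (1*0+3) mod 24) = rotl(K, 3) = 0x17C82B
k_1 = rotl(K, (1*1+3) mod 24) = rotl(K, 4) = 0x2F9056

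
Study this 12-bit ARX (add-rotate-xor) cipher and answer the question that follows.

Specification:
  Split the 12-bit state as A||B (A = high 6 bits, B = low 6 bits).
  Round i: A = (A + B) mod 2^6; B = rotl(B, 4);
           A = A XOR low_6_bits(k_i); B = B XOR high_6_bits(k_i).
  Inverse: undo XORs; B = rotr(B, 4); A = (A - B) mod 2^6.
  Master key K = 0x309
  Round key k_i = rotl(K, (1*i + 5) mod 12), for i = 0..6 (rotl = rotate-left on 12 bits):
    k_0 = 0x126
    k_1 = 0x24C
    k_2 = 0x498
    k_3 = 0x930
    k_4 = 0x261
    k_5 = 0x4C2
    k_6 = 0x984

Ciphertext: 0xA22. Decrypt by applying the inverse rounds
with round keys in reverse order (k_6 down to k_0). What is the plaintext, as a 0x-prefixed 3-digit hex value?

0x093

s_0 = ciphertext = 0xA22
s_1 = InvRound(s_0, k_6) = 0x710
s_2 = InvRound(s_1, k_5) = 0x48C
s_3 = InvRound(s_2, k_4) = 0x7D4
s_4 = InvRound(s_3, k_3) = 0xB03
s_5 = InvRound(s_4, k_2) = 0xBC5
s_6 = InvRound(s_5, k_1) = 0xCF0
s_7 = InvRound(s_6, k_0) = 0x093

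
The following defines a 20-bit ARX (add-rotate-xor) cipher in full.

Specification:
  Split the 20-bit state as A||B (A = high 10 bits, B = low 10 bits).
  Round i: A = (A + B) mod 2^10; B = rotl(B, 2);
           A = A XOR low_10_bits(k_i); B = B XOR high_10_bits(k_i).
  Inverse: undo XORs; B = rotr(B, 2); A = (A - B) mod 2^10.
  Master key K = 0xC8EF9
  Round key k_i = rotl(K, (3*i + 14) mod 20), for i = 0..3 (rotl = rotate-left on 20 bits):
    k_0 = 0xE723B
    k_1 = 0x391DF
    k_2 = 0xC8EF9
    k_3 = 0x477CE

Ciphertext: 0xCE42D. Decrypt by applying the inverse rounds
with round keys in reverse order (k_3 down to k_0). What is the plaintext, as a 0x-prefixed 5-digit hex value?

s_0 = ciphertext = 0xCE42D
s_1 = InvRound(s_0, k_3) = 0x2AC4C
s_2 = InvRound(s_1, k_2) = 0x9DFDB
s_3 = InvRound(s_2, k_1) = 0xF67CF
s_4 = InvRound(s_3, k_0) = 0xB3B14

0xB3B14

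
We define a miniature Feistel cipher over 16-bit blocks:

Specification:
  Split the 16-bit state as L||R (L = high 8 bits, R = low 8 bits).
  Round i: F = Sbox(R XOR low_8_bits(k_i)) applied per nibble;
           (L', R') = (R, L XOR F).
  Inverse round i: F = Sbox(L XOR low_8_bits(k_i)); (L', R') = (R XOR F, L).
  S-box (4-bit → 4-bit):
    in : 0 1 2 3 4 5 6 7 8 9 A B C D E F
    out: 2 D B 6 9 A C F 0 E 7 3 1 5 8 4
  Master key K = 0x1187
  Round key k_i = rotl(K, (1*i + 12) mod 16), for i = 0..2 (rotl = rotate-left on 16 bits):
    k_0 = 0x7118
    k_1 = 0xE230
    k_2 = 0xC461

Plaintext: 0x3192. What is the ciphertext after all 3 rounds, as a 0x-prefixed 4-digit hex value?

0xBE62

s_0 = plaintext = 0x3192
s_1 = Round(s_0, k_0) = 0x9236
s_2 = Round(s_1, k_1) = 0x36BE
s_3 = Round(s_2, k_2) = 0xBE62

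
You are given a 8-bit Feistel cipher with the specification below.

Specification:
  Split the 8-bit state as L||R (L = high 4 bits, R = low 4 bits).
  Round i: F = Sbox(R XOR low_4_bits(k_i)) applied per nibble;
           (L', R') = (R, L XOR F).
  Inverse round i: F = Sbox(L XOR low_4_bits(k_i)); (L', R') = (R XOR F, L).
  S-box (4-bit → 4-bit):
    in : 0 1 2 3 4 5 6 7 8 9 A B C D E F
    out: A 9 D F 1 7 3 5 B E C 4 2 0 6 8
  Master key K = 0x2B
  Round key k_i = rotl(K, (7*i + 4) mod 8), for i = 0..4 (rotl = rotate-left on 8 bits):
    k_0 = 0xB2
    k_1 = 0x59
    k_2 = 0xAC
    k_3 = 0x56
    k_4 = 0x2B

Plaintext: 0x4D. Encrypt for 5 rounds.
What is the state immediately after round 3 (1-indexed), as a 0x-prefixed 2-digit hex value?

s_0 = plaintext = 0x4D
s_1 = Round(s_0, k_0) = 0xDC
s_2 = Round(s_1, k_1) = 0xCA
s_3 = Round(s_2, k_2) = 0xAF
s_4 = Round(s_3, k_3) = 0xF4
s_5 = Round(s_4, k_4) = 0x47

0xAF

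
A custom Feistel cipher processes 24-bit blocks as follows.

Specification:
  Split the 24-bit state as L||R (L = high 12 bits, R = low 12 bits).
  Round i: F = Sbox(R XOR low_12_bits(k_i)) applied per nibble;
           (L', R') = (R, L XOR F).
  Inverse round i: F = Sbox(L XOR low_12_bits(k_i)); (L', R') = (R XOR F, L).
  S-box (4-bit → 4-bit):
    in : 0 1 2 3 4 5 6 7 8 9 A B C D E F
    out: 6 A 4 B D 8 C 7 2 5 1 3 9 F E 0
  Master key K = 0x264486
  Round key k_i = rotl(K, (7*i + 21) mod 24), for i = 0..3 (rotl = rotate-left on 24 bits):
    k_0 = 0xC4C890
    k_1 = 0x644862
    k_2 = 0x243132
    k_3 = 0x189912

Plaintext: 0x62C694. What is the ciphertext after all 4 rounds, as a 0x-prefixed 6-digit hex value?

0x2AE3E6

s_0 = plaintext = 0x62C694
s_1 = Round(s_0, k_0) = 0x694841
s_2 = Round(s_1, k_1) = 0x8410DF
s_3 = Round(s_2, k_2) = 0x0DF2AE
s_4 = Round(s_3, k_3) = 0x2AE3E6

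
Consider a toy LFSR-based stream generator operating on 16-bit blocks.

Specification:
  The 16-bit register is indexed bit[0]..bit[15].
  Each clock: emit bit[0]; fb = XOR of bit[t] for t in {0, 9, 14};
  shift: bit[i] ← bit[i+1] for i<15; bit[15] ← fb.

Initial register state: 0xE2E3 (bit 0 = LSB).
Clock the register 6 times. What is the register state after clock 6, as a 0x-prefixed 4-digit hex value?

reg_0 = 0xE2E3
clock 1: out=1, reg = 0xF171
clock 2: out=1, reg = 0x78B8
clock 3: out=0, reg = 0xBC5C
clock 4: out=0, reg = 0x5E2E
clock 5: out=0, reg = 0x2F17
clock 6: out=1, reg = 0x178B

0x178B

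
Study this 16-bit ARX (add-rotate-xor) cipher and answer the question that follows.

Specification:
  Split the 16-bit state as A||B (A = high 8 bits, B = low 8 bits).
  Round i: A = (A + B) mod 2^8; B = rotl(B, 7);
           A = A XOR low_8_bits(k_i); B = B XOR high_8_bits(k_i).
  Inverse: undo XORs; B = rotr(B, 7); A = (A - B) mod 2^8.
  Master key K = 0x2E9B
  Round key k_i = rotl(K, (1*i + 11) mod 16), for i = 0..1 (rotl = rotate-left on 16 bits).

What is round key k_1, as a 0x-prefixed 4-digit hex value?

K = 0x2E9B
k_0 = rotl(K, (1*0+11) mod 16) = rotl(K, 11) = 0xD974
k_1 = rotl(K, (1*1+11) mod 16) = rotl(K, 12) = 0xB2E9

0xB2E9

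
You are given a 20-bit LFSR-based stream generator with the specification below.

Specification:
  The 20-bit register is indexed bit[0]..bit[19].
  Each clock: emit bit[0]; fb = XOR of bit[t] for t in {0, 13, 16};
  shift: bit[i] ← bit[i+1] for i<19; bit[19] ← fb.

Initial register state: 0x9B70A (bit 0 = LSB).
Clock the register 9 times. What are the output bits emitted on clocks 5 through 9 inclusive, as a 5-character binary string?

reg_0 = 0x9B70A
clock 1: out=0, reg = 0x4DB85
clock 2: out=1, reg = 0xA6DC2
clock 3: out=0, reg = 0xD36E1
clock 4: out=1, reg = 0xE9B70
clock 5: out=0, reg = 0x74DB8
clock 6: out=0, reg = 0xBA6DC
clock 7: out=0, reg = 0x5D36E
clock 8: out=0, reg = 0xAE9B7
clock 9: out=1, reg = 0x574DB

00001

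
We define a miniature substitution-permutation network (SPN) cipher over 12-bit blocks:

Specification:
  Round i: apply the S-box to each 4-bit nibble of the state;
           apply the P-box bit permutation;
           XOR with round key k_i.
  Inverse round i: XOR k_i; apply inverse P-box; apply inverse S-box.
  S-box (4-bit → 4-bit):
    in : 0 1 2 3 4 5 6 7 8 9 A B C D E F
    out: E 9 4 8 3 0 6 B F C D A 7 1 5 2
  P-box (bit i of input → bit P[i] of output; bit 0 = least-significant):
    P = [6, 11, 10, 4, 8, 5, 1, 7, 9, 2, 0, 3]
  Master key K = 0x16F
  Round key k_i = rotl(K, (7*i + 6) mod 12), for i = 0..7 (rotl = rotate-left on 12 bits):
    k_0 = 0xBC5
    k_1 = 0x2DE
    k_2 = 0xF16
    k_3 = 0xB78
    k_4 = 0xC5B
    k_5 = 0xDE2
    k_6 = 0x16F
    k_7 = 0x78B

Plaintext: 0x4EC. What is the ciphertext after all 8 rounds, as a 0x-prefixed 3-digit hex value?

s_0 = plaintext = 0x4EC
s_1 = Round(s_0, k_0) = 0x483
s_2 = Round(s_1, k_1) = 0x168
s_3 = Round(s_2, k_2) = 0x16C
s_4 = Round(s_3, k_3) = 0x512
s_5 = Round(s_4, k_4) = 0x9DB
s_6 = Round(s_5, k_5) = 0x4FB
s_7 = Round(s_6, k_6) = 0xB5B
s_8 = Round(s_7, k_7) = 0xF97

0xF97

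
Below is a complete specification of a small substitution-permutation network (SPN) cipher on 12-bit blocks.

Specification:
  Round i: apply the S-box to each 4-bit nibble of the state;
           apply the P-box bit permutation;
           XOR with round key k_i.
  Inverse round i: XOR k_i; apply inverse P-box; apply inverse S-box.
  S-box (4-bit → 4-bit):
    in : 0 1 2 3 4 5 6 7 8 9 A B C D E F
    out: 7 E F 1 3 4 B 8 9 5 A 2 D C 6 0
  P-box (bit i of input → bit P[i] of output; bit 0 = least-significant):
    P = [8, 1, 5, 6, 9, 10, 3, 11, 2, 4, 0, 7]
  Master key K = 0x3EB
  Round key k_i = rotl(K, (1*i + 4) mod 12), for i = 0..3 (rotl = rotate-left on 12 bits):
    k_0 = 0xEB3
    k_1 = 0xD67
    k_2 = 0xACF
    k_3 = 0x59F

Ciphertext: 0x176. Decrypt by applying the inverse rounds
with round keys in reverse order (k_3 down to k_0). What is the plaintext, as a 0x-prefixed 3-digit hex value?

s_0 = ciphertext = 0x176
s_1 = InvRound(s_0, k_3) = 0xDED
s_2 = InvRound(s_1, k_2) = 0xF40
s_3 = InvRound(s_2, k_1) = 0x93E
s_4 = InvRound(s_3, k_0) = 0xC03

0xC03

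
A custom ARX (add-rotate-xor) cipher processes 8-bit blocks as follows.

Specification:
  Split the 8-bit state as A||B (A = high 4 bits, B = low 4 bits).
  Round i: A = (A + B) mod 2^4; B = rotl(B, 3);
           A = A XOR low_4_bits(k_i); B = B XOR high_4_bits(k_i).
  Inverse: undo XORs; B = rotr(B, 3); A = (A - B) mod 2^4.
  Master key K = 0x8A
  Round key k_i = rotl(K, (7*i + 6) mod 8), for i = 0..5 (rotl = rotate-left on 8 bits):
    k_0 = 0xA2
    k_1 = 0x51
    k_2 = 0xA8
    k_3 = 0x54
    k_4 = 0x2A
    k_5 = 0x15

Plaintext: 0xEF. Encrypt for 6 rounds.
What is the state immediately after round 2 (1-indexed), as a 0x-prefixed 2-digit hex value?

0x5F

s_0 = plaintext = 0xEF
s_1 = Round(s_0, k_0) = 0xF5
s_2 = Round(s_1, k_1) = 0x5F
s_3 = Round(s_2, k_2) = 0xC5
s_4 = Round(s_3, k_3) = 0x5F
s_5 = Round(s_4, k_4) = 0xED
s_6 = Round(s_5, k_5) = 0xEF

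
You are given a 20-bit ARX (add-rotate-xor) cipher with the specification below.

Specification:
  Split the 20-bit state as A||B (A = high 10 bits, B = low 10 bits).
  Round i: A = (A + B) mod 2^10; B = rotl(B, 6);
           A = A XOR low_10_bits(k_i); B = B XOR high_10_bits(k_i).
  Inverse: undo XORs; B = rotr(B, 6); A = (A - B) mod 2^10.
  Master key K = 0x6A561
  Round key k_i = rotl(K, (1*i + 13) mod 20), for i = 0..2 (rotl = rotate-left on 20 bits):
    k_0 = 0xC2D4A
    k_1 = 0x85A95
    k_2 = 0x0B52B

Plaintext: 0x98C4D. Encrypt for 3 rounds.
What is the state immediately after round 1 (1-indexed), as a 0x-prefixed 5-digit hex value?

0xFE84F

s_0 = plaintext = 0x98C4D
s_1 = Round(s_0, k_0) = 0xFE84F
s_2 = Round(s_1, k_1) = 0xB71D2
s_3 = Round(s_2, k_2) = 0x614B0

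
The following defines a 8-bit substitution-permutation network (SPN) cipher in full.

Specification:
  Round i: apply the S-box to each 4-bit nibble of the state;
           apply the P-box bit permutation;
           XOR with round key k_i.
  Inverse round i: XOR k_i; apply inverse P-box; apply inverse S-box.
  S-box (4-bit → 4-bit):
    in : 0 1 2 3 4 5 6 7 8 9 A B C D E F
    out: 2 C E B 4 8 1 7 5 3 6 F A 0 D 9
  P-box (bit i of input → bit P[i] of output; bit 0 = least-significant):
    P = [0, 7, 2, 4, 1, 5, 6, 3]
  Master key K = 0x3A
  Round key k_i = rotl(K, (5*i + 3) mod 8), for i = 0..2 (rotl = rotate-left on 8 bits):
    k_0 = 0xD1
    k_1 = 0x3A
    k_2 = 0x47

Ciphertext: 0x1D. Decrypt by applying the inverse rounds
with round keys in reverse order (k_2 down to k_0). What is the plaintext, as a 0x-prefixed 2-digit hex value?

s_0 = ciphertext = 0x1D
s_1 = InvRound(s_0, k_2) = 0xE5
s_2 = InvRound(s_1, k_1) = 0xEB
s_3 = InvRound(s_2, k_0) = 0x35

0x35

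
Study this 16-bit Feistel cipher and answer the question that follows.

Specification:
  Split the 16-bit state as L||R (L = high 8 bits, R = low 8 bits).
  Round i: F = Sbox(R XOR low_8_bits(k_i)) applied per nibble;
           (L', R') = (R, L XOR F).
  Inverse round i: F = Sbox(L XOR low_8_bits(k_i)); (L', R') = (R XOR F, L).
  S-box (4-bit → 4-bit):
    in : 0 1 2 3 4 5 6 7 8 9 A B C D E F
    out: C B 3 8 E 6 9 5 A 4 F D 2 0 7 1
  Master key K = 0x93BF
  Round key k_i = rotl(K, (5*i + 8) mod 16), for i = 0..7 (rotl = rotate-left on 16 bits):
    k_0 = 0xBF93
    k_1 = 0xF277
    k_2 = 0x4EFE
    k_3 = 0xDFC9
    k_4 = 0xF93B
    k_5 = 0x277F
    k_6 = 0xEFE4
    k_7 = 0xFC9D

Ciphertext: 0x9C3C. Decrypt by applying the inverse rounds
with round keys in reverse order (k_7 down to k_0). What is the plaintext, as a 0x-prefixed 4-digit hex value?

0x30D9

s_0 = ciphertext = 0x9C3C
s_1 = InvRound(s_0, k_7) = 0xF79C
s_2 = InvRound(s_1, k_6) = 0x24F7
s_3 = InvRound(s_2, k_5) = 0x9A24
s_4 = InvRound(s_3, k_4) = 0xDF9A
s_5 = InvRound(s_4, k_3) = 0x23DF
s_6 = InvRound(s_5, k_2) = 0xDF23
s_7 = InvRound(s_6, k_1) = 0xD9DF
s_8 = InvRound(s_7, k_0) = 0x30D9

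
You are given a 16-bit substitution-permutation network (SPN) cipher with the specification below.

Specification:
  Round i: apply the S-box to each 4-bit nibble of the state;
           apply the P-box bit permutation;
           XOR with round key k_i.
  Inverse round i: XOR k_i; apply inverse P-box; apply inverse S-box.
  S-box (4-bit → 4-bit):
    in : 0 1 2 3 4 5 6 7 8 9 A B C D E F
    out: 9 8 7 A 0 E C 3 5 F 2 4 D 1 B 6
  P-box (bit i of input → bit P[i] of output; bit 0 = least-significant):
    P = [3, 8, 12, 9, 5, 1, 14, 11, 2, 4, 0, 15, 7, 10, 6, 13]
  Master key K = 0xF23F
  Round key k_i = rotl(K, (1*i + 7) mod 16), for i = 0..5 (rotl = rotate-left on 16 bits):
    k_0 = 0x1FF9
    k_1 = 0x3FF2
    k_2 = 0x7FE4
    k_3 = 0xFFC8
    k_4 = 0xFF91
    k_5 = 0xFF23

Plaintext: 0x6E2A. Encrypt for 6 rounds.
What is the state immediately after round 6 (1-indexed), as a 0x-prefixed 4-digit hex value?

0x3ECA

s_0 = plaintext = 0x6E2A
s_1 = Round(s_0, k_0) = 0xFE8F
s_2 = Round(s_1, k_1) = 0xEA86
s_3 = Round(s_2, k_2) = 0x0954
s_4 = Round(s_3, k_3) = 0x175F
s_5 = Round(s_4, k_4) = 0x8687
s_6 = Round(s_5, k_5) = 0x3ECA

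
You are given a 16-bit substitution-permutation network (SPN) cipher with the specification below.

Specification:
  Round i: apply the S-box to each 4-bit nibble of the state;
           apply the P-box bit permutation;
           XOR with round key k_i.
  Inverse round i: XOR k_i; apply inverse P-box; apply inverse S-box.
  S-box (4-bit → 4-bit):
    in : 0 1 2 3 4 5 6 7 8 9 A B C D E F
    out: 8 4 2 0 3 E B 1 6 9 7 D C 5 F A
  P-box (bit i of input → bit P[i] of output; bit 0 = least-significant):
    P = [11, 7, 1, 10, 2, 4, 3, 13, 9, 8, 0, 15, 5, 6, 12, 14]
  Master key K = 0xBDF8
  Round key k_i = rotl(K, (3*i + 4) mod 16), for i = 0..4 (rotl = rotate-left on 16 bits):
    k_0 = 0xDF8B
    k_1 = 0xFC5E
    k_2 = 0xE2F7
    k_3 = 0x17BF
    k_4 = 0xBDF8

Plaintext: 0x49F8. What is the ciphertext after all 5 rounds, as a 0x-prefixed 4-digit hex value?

s_0 = plaintext = 0x49F8
s_1 = Round(s_0, k_0) = 0x7D79
s_2 = Round(s_1, k_1) = 0xF27B
s_3 = Round(s_2, k_2) = 0xAFB1
s_4 = Round(s_3, k_3) = 0xA6D1
s_5 = Round(s_4, k_4) = 0x2E96

0x2E96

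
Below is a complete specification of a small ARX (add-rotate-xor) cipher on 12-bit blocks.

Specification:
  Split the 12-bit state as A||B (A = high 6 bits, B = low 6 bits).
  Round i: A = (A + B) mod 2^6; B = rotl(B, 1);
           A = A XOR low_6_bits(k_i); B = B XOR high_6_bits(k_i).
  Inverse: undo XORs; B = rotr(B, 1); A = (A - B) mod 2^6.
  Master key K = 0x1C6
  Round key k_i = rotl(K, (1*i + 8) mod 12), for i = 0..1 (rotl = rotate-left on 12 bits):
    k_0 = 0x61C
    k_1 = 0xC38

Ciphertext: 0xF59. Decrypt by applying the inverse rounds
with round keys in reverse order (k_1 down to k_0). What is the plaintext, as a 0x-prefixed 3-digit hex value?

0xDD6

s_0 = ciphertext = 0xF59
s_1 = InvRound(s_0, k_1) = 0x474
s_2 = InvRound(s_1, k_0) = 0xDD6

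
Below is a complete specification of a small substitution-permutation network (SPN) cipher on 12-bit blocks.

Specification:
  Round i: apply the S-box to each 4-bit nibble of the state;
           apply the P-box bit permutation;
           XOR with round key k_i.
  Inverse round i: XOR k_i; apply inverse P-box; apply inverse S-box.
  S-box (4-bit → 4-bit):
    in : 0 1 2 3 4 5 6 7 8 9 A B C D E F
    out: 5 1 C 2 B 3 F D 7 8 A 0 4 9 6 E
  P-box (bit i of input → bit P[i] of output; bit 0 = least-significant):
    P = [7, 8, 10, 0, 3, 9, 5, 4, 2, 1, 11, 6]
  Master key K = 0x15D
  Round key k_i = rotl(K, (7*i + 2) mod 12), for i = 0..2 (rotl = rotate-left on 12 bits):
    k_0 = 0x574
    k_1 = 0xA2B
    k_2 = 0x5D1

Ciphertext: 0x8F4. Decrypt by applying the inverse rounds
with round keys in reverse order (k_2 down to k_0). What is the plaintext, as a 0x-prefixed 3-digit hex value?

0x1AD

s_0 = ciphertext = 0x8F4
s_1 = InvRound(s_0, k_2) = 0x0CF
s_2 = InvRound(s_1, k_1) = 0x7E1
s_3 = InvRound(s_2, k_0) = 0x1AD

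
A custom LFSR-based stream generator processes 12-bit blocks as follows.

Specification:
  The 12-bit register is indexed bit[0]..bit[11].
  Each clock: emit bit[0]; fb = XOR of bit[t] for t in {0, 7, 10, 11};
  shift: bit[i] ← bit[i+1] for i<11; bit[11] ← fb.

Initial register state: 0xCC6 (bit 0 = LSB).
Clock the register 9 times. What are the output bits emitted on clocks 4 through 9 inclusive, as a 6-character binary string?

reg_0 = 0xCC6
clock 1: out=0, reg = 0xE63
clock 2: out=1, reg = 0xF31
clock 3: out=1, reg = 0xF98
clock 4: out=0, reg = 0xFCC
clock 5: out=0, reg = 0xFE6
clock 6: out=0, reg = 0xFF3
clock 7: out=1, reg = 0x7F9
clock 8: out=1, reg = 0xBFC
clock 9: out=0, reg = 0x5FE

000110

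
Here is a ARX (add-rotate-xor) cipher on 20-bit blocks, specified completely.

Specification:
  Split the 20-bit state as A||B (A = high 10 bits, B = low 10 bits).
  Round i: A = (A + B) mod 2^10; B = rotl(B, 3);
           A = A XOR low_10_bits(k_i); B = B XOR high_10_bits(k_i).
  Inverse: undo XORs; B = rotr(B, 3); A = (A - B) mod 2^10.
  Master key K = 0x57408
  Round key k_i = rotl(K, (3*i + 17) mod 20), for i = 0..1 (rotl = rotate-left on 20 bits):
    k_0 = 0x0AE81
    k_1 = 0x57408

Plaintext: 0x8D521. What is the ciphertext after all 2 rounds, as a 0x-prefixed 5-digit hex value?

0xBC057

s_0 = plaintext = 0x8D521
s_1 = Round(s_0, k_0) = 0x75D21
s_2 = Round(s_1, k_1) = 0xBC057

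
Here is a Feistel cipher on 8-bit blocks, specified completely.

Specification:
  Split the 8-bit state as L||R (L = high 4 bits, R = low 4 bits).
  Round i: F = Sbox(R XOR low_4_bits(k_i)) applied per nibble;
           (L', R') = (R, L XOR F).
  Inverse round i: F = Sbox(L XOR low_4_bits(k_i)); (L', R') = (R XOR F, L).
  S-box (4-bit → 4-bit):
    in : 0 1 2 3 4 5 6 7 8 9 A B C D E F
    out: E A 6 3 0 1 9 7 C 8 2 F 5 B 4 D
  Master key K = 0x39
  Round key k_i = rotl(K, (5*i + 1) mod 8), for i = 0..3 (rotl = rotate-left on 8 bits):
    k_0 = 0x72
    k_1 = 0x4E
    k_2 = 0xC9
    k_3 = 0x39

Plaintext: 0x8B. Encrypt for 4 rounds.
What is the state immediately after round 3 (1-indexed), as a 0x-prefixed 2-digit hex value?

s_0 = plaintext = 0x8B
s_1 = Round(s_0, k_0) = 0xB0
s_2 = Round(s_1, k_1) = 0x0F
s_3 = Round(s_2, k_2) = 0xF9
s_4 = Round(s_3, k_3) = 0x91

0xF9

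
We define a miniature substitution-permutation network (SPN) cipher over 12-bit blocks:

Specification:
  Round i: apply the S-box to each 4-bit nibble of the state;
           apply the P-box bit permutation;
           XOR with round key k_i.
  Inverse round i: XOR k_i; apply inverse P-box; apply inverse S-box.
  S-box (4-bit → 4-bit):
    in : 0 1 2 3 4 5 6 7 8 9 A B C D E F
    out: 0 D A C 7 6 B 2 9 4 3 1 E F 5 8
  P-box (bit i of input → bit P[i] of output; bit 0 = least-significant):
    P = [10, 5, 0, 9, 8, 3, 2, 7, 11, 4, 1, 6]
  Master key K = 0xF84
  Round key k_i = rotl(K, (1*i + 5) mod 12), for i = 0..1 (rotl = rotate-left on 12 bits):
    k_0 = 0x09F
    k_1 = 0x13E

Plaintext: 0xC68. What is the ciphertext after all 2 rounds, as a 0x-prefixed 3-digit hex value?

s_0 = plaintext = 0xC68
s_1 = Round(s_0, k_0) = 0x745
s_2 = Round(s_1, k_1) = 0x003

0x003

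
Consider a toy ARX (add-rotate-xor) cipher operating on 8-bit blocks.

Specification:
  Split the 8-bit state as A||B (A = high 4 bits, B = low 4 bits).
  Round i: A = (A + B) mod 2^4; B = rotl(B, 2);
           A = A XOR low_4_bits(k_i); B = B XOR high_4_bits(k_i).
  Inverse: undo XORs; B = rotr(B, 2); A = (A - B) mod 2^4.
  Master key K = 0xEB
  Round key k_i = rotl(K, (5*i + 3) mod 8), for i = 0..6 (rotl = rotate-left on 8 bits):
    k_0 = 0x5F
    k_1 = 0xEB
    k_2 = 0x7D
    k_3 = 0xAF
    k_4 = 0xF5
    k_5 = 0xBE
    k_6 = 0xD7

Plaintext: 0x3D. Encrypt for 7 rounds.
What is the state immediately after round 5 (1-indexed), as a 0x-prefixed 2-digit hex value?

0x0B

s_0 = plaintext = 0x3D
s_1 = Round(s_0, k_0) = 0xF2
s_2 = Round(s_1, k_1) = 0xA6
s_3 = Round(s_2, k_2) = 0xDE
s_4 = Round(s_3, k_3) = 0x41
s_5 = Round(s_4, k_4) = 0x0B
s_6 = Round(s_5, k_5) = 0x55
s_7 = Round(s_6, k_6) = 0xD8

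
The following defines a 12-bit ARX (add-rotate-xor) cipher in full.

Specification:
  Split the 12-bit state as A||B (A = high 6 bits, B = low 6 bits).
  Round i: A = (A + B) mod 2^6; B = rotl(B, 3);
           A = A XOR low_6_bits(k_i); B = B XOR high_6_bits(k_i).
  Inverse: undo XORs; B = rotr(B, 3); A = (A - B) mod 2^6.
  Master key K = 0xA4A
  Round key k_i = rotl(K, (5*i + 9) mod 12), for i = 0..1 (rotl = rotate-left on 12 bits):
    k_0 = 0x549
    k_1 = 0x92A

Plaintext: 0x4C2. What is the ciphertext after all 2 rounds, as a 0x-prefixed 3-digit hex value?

s_0 = plaintext = 0x4C2
s_1 = Round(s_0, k_0) = 0x705
s_2 = Round(s_1, k_1) = 0x2CC

0x2CC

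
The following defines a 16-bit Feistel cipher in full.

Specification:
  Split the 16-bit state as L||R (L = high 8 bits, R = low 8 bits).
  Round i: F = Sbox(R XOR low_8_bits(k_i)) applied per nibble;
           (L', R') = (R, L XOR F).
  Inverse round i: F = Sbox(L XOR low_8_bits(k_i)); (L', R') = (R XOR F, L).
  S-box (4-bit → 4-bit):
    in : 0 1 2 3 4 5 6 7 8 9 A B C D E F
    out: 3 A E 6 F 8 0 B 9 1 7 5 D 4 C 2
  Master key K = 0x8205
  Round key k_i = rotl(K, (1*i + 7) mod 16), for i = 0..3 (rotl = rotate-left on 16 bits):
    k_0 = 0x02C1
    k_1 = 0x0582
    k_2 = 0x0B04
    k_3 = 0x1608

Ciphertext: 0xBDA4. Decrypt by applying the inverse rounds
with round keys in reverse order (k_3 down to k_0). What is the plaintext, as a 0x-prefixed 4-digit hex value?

0x805C

s_0 = ciphertext = 0xBDA4
s_1 = InvRound(s_0, k_3) = 0xFCBD
s_2 = InvRound(s_1, k_2) = 0x94FC
s_3 = InvRound(s_2, k_1) = 0x5C94
s_4 = InvRound(s_3, k_0) = 0x805C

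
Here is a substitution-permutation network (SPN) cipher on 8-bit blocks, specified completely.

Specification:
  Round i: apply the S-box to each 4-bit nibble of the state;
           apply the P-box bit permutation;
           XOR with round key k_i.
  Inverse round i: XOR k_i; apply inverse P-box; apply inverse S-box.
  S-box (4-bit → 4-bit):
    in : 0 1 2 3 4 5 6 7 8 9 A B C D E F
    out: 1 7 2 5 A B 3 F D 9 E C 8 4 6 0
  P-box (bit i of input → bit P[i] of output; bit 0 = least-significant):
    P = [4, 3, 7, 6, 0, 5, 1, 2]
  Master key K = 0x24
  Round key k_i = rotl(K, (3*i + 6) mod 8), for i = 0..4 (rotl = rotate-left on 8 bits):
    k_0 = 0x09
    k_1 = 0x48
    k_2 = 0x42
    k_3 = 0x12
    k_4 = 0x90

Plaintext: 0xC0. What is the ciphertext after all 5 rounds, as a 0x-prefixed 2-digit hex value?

s_0 = plaintext = 0xC0
s_1 = Round(s_0, k_0) = 0x1D
s_2 = Round(s_1, k_1) = 0xEB
s_3 = Round(s_2, k_2) = 0xA0
s_4 = Round(s_3, k_3) = 0x24
s_5 = Round(s_4, k_4) = 0xF8

0xF8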